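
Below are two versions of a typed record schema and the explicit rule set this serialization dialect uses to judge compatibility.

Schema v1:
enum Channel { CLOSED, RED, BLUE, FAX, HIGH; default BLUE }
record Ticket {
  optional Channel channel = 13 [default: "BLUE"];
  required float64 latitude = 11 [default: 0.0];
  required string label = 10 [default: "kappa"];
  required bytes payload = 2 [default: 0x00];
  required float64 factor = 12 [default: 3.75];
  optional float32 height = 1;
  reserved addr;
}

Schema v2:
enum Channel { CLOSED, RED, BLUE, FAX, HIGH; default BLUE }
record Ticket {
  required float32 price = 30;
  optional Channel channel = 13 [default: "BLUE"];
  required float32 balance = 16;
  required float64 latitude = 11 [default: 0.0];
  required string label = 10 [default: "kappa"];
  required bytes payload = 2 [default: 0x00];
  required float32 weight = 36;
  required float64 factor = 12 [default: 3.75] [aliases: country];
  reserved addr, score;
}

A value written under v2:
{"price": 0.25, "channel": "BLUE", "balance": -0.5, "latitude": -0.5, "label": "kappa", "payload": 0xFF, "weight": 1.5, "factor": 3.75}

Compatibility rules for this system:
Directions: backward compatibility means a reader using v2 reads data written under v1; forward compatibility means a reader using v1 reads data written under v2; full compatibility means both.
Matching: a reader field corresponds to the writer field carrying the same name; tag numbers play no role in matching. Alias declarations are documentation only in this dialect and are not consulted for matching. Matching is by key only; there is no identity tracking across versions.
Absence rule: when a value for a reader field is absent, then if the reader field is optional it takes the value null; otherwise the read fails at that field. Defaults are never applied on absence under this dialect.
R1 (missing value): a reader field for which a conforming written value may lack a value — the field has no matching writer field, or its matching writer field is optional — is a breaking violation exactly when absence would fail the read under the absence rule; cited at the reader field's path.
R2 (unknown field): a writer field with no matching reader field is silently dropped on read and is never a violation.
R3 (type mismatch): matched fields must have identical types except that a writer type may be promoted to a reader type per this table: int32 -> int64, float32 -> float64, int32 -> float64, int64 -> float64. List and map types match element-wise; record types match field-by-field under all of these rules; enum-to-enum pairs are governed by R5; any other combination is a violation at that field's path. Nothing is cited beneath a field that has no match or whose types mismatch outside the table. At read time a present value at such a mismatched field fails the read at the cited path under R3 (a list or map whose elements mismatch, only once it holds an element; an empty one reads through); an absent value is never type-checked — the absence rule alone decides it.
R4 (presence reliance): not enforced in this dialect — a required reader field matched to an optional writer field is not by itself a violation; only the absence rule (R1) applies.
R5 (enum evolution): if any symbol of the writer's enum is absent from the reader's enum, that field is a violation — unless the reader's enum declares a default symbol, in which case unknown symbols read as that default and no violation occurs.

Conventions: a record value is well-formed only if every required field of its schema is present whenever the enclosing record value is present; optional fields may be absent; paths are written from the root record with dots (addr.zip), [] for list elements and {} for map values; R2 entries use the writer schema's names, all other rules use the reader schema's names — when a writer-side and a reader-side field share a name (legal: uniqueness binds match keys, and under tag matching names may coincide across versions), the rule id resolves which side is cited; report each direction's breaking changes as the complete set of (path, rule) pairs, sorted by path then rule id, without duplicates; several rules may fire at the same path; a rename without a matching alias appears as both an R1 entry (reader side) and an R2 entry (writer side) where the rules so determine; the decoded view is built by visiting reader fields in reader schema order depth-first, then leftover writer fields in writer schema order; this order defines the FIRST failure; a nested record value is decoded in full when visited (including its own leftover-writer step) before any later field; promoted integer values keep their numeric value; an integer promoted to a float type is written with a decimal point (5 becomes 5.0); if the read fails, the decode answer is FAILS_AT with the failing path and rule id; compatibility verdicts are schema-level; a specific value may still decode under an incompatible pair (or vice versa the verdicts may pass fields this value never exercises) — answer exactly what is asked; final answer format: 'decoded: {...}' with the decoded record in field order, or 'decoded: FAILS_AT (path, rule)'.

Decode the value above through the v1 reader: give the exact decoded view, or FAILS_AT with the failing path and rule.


each type pair in Ticket: writer, then reader
decoding the Ticket value with the v1 reader:
  channel := "BLUE"
  latitude := -0.5
  label := "kappa"
  payload := 0xFF
  factor := 3.75
  height := null (not supplied -> null)
  writer price: unmatched, discarded
  writer balance: unmatched, discarded
  writer weight: unmatched, discarded
  => decoded: {"channel": "BLUE", "latitude": -0.5, "label": "kappa", "payload": 0xFF, "factor": 3.75, "height": null}
checking off the Ticket differences that do not matter here:
  added field price to record Ticket: required float32, tag 30 (in v2 it sits immediately before channel) -> schema-level compatibility only; this Ticket value's decode is unchanged
  removed field height from record Ticket -> triggers nothing under the printed rules; the Ticket answer is the same either way
  added field weight to record Ticket: required float32, tag 36 (in v2 it sits immediately before factor) -> schema-level compatibility only; this Ticket value's decode is unchanged
  added field balance to record Ticket: required float32, tag 16 (in v2 it sits immediately before latitude) -> schema-level compatibility only; this Ticket value's decode is unchanged

decoded: {"channel": "BLUE", "latitude": -0.5, "label": "kappa", "payload": 0xFF, "factor": 3.75, "height": null}


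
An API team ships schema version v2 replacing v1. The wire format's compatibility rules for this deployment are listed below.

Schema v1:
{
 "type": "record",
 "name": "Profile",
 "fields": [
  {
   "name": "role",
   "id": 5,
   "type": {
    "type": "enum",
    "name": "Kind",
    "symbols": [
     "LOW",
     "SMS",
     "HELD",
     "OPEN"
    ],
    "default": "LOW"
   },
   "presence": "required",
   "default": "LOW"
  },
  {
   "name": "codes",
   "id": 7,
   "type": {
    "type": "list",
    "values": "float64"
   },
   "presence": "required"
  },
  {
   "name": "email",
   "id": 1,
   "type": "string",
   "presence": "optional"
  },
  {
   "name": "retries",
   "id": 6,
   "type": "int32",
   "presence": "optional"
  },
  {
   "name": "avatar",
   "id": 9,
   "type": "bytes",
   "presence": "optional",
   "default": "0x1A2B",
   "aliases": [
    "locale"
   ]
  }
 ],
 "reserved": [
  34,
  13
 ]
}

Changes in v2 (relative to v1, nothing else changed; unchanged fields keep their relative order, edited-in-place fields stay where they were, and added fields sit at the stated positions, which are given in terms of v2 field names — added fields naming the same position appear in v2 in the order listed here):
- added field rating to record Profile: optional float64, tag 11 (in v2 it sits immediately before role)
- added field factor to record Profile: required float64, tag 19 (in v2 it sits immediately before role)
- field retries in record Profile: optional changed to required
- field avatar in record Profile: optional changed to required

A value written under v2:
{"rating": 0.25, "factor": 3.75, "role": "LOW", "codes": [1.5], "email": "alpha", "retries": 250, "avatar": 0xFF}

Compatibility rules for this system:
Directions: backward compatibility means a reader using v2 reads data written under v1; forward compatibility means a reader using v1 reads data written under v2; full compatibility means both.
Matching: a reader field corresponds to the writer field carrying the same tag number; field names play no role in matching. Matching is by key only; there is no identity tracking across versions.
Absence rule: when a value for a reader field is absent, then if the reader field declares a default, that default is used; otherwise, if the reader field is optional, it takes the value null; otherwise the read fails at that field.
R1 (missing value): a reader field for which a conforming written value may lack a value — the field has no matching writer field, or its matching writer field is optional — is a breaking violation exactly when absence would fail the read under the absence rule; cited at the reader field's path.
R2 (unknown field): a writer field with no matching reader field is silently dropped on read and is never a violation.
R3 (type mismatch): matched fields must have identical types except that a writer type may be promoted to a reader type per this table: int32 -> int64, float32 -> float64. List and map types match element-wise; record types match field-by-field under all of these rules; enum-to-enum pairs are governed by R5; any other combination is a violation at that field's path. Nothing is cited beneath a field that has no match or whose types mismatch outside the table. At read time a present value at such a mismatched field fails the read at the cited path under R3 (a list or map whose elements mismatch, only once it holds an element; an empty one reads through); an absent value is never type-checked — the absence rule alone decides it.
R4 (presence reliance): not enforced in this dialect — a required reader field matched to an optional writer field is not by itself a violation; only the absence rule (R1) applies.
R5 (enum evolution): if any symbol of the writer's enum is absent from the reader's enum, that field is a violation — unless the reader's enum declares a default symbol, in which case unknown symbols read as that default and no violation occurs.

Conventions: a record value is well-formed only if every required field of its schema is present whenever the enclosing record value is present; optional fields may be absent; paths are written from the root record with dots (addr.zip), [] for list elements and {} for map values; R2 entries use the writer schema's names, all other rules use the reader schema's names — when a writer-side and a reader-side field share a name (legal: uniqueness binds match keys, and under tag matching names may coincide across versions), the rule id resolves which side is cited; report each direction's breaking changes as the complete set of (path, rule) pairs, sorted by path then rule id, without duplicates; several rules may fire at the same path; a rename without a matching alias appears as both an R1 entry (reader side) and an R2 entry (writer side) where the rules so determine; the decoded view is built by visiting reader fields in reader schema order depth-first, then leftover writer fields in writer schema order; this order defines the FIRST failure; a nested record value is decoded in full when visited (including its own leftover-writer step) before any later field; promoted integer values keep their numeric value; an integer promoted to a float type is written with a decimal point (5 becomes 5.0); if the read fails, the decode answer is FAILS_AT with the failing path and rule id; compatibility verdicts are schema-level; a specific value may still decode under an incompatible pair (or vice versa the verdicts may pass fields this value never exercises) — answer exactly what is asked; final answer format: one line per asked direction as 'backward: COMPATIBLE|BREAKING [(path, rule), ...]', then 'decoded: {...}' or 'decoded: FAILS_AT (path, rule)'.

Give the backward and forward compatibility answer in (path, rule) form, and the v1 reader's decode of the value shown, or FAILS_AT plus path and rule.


backward: BREAKING [(factor, R1), (retries, R1)]; forward: COMPATIBLE []; decoded: {"role": "LOW", "codes": [1.5], "email": "alpha", "retries": 250, "avatar": 0xFF}

the writer's type comes first in each Profile pair
backward for Profile (reader v2, writer v1):
  rating: no writer-side match
  factor: no writer-side match
  writer required, Kind -> Kind: reader role maps from writer role
  writer required, list<float64> -> list<float64>: reader codes maps from writer codes
  writer optional, string -> string: reader email maps from writer email
  writer optional, int32 -> int32: reader retries maps from writer retries
  writer optional, bytes -> bytes: reader avatar maps from writer avatar
  breaking: (factor, R1)
  breaking: (retries, R1)
  => backward: BREAKING (2)
forward for Profile (reader v1, writer v2):
  writer required, Kind -> Kind: reader role maps from writer role
  writer required, list<float64> -> list<float64>: reader codes maps from writer codes
  writer optional, string -> string: reader email maps from writer email
  writer required, int32 -> int32: reader retries maps from writer retries
  writer required, bytes -> bytes: reader avatar maps from writer avatar
  leftover writer field: rating
  leftover writer field: factor
  => forward: COMPATIBLE
migrating the Profile value to v1:
  role := "LOW"
  codes := [1.5]
  email := "alpha"
  retries := 250
  avatar := 0xFF
  writer rating: unknown -> dropped
  writer factor: unknown -> dropped
  => decoded: {"role": "LOW", "codes": [1.5], "email": "alpha", "retries": 250, "avatar": 0xFF}


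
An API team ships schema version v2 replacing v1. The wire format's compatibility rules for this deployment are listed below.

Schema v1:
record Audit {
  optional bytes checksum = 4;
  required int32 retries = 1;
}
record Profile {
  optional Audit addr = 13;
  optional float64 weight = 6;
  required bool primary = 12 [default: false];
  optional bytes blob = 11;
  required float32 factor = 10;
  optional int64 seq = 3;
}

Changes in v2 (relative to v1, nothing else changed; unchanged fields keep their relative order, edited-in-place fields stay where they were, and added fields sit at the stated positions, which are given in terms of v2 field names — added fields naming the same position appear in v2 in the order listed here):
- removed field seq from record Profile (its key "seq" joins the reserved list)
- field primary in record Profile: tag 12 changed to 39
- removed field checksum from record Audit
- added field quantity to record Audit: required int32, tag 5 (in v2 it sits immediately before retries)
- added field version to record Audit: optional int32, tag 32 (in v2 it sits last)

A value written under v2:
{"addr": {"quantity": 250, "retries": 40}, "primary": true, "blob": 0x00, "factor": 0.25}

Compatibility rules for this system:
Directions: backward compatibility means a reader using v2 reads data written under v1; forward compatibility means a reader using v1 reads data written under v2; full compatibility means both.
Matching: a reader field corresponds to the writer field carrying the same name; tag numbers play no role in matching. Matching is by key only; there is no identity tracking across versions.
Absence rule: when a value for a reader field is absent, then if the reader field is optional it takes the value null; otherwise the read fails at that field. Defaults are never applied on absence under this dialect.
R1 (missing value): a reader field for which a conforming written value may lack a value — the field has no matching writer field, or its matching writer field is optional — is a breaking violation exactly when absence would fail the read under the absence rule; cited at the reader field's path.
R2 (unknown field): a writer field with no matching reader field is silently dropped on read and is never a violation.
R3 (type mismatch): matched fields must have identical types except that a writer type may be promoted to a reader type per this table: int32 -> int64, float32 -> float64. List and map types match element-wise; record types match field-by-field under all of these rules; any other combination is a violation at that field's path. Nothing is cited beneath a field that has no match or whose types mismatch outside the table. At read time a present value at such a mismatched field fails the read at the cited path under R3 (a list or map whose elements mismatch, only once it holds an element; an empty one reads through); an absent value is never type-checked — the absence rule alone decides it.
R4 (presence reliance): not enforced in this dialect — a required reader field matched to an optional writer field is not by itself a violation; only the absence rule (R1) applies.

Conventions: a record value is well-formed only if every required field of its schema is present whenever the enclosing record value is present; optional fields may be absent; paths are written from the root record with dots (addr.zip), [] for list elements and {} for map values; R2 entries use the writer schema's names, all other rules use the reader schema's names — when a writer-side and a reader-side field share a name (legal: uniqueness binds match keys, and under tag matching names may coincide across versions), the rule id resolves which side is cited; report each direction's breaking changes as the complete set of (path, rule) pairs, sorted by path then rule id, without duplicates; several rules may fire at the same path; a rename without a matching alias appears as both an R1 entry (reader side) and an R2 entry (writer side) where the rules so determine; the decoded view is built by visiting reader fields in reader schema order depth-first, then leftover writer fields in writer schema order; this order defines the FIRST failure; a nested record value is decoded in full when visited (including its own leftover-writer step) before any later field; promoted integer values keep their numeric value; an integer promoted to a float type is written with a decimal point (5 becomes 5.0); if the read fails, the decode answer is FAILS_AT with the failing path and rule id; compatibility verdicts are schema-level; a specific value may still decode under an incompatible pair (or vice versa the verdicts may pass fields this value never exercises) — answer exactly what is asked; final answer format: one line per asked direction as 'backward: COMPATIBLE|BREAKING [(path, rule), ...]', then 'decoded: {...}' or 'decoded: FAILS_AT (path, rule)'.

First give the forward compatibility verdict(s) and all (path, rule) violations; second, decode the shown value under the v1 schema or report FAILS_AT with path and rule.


forward: COMPATIBLE []; decoded: {"addr": {"checksum": null, "retries": 40}, "weight": null, "primary": true, "blob": 0x00, "factor": 0.25, "seq": null}

arrows below run writer -> reader for Profile
forward on Profile — v1 reading data written by v2:
  addr: paired with writer addr (Audit -> Audit; writer optional)
  weight: paired with writer weight (float64 -> float64; writer optional)
  primary: paired with writer primary (bool -> bool; writer required)
  blob: paired with writer blob (bytes -> bytes; writer optional)
  factor: paired with writer factor (float32 -> float32; writer required)
  no writer field matches reader seq
  no writer field matches reader addr.checksum
  addr.retries: paired with writer addr.retries (int32 -> int32; writer required)
  writer addr.quantity: unknown to reader
  writer addr.version: unknown to reader
  => forward: COMPATIBLE
migrating the Profile value to v1:
  addr.checksum := null (absent, optional -> null)
  addr.retries := 40
  writer addr.quantity: unknown -> dropped
  weight := null (absent, optional -> null)
  primary := true
  blob := 0x00
  factor := 0.25
  seq := null (absent, optional -> null)
  => decoded: {"addr": {"checksum": null, "retries": 40}, "weight": null, "primary": true, "blob": 0x00, "factor": 0.25, "seq": null}
remaining Profile differences; none change what is asked:
  removed field seq from record Profile (its key "seq" joins the reserved list) -> inert for the asked Profile verdict: nothing fires
  field primary in record Profile: tag 12 changed to 39 -> inert for the asked Profile verdict: nothing fires
  removed field checksum from record Audit -> inert for the asked Profile verdict: nothing fires
  added field version to record Audit: optional int32, tag 32 (in v2 it sits last) -> inert for the asked Profile verdict: nothing fires
  added field quantity to record Audit: required int32, tag 5 (in v2 it sits immediately before retries) -> matters only for Profile's backward compatibility — outside the asked direction


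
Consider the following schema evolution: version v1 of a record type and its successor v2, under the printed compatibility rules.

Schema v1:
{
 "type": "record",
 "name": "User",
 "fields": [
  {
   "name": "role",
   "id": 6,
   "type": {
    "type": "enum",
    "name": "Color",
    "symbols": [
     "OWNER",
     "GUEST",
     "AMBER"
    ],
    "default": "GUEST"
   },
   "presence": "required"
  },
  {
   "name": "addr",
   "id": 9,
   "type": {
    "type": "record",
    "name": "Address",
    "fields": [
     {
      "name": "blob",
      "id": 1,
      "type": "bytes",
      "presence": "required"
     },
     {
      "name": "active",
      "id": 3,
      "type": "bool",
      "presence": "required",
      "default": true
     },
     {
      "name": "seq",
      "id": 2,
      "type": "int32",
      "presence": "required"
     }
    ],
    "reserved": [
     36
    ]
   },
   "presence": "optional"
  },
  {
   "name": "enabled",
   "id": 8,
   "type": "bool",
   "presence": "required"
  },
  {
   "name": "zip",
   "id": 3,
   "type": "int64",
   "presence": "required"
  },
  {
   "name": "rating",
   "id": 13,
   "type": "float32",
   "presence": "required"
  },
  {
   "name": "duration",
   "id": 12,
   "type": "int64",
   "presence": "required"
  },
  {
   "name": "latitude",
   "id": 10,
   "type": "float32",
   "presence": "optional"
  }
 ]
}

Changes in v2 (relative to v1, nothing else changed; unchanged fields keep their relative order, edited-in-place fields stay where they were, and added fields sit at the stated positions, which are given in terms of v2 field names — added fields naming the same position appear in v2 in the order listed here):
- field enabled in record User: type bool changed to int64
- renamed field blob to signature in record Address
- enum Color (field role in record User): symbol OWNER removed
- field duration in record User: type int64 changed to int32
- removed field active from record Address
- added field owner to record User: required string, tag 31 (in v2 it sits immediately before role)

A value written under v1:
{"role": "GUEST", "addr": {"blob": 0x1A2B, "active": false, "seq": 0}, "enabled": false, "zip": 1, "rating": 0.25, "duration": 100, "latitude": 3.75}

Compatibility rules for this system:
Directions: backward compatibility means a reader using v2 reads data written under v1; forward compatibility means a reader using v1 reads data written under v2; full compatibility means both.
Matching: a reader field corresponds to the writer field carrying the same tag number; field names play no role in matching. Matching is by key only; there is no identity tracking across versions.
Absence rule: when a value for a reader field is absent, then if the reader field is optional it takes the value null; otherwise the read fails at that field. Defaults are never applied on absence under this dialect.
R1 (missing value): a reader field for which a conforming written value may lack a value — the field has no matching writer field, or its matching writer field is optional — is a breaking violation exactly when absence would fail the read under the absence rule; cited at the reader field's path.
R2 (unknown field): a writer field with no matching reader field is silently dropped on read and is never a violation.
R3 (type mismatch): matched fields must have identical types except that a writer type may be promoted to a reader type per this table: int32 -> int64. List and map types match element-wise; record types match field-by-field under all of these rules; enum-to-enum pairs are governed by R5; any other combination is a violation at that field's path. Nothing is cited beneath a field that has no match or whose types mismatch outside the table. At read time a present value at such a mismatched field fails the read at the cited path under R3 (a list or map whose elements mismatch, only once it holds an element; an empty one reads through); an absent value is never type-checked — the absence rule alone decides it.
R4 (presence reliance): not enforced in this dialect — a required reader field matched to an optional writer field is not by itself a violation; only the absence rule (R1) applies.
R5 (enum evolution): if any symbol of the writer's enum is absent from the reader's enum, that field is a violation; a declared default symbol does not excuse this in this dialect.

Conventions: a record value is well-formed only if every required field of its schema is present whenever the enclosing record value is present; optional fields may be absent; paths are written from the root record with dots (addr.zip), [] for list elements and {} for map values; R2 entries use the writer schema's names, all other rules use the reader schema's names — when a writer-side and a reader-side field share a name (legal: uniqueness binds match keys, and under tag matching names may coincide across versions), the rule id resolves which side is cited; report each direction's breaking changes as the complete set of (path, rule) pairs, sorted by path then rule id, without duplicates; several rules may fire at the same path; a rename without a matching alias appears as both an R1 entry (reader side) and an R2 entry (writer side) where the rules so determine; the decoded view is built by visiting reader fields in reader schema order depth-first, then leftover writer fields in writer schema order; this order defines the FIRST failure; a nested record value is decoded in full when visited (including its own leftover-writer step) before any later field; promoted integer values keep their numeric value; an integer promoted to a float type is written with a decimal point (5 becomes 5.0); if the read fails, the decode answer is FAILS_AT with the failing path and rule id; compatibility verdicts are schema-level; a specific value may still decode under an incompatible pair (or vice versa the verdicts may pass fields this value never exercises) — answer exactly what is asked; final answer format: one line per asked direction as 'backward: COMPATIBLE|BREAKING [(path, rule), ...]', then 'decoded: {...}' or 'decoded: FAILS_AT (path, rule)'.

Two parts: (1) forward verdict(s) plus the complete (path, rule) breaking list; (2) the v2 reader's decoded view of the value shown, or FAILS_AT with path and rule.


forward: BREAKING [(addr.active, R1), (enabled, R3)]; decoded: FAILS_AT (owner, R1)

each type pair in User: writer, then reader
forward pass over User, reader schema v1, writer schema v2:
  role <- role (Color -> Color, writer required)
  addr <- addr (Address -> Address, writer optional)
  enabled <- enabled (int64 -> bool, writer required)
  zip <- zip (int64 -> int64, writer required)
  rating <- rating (float32 -> float32, writer required)
  duration <- duration (int32 -> int64, writer required)
  latitude <- latitude (float32 -> float32, writer optional)
  writer owner: unknown to reader
  addr.blob <- addr.signature (bytes -> bytes, writer required)
  addr.active: no writer match
  addr.seq <- addr.seq (int32 -> int32, writer required)
  breaking: (addr.active, R1)
  breaking: (enabled, R3)
  => forward verdict for User: BREAKING, 2 violation(s)
decoding the User value with the v2 reader:
  read fails at owner under R1 (no fill)
  => FAILS_AT (owner, R1)
checking off the User differences that do not matter here:
  renamed field blob to signature in record Address -> triggers nothing under User's printed rules — same verdict
  enum Color (field role in record User): symbol OWNER removed -> fires only in the backward direction of User, which is not asked here
  field duration in record User: type int64 changed to int32 -> fires only in the backward direction of User, which is not asked here


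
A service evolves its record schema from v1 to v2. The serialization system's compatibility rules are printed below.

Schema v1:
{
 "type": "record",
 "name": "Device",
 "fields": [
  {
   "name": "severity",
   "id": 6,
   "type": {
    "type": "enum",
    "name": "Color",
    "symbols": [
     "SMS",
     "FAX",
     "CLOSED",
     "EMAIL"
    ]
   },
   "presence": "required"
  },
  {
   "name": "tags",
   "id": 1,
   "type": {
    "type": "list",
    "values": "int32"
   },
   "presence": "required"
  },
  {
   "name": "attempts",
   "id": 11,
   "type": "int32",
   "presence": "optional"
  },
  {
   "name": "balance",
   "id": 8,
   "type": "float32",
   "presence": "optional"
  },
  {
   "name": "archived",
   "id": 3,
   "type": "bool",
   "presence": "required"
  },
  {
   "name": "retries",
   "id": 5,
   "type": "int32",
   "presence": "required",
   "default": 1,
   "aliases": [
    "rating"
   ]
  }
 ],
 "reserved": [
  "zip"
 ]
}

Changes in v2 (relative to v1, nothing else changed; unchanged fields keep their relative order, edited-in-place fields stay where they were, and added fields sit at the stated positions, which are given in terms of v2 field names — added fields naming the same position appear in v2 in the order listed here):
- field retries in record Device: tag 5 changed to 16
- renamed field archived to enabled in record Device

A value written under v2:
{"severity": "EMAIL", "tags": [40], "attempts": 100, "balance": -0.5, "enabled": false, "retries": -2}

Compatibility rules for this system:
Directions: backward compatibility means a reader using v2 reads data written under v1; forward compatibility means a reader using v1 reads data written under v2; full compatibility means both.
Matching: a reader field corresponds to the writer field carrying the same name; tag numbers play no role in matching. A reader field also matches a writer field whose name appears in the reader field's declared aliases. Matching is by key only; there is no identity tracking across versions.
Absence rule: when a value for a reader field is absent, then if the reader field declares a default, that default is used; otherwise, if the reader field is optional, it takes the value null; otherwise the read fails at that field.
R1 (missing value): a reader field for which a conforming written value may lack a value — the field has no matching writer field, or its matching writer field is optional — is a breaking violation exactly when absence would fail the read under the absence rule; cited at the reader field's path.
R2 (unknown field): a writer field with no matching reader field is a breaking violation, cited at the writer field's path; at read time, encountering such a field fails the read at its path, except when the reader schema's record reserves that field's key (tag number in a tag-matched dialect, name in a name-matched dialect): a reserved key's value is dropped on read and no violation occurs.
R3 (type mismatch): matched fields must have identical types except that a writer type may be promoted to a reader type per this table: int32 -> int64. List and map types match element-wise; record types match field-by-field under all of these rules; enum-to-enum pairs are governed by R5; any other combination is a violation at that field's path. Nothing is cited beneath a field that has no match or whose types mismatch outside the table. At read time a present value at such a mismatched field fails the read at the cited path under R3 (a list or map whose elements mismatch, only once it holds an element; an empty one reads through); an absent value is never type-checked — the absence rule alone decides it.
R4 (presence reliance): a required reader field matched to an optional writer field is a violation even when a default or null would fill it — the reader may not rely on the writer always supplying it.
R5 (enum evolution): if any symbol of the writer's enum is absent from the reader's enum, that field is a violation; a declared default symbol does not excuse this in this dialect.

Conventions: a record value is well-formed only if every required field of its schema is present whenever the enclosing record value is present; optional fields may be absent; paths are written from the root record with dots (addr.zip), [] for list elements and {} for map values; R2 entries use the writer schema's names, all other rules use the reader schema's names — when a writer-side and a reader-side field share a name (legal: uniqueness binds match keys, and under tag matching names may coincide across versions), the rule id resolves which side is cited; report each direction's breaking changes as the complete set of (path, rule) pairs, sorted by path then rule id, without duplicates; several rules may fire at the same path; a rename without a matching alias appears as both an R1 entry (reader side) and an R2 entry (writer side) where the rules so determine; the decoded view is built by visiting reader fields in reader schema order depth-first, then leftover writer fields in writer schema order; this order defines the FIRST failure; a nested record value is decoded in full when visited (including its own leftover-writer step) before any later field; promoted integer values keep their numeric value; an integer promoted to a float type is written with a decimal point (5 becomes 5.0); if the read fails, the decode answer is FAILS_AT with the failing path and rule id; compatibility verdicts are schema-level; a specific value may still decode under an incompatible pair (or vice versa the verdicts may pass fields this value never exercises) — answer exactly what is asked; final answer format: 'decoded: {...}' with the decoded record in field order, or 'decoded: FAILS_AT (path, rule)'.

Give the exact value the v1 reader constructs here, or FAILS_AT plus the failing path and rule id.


each type pair in Device: writer, then reader
decode walk for Device under reader schema v1:
  severity := "EMAIL"
  tags := [40]
  attempts := 100
  balance := -0.5
  read fails at archived under R1 (no fill)
  => FAILS_AT (archived, R1)
the other Device changes do not affect what is asked:
  field retries in record Device: tag 5 changed to 16 -> fires no rule on Device under this dialect and leaves the result unchanged

decoded: FAILS_AT (archived, R1)


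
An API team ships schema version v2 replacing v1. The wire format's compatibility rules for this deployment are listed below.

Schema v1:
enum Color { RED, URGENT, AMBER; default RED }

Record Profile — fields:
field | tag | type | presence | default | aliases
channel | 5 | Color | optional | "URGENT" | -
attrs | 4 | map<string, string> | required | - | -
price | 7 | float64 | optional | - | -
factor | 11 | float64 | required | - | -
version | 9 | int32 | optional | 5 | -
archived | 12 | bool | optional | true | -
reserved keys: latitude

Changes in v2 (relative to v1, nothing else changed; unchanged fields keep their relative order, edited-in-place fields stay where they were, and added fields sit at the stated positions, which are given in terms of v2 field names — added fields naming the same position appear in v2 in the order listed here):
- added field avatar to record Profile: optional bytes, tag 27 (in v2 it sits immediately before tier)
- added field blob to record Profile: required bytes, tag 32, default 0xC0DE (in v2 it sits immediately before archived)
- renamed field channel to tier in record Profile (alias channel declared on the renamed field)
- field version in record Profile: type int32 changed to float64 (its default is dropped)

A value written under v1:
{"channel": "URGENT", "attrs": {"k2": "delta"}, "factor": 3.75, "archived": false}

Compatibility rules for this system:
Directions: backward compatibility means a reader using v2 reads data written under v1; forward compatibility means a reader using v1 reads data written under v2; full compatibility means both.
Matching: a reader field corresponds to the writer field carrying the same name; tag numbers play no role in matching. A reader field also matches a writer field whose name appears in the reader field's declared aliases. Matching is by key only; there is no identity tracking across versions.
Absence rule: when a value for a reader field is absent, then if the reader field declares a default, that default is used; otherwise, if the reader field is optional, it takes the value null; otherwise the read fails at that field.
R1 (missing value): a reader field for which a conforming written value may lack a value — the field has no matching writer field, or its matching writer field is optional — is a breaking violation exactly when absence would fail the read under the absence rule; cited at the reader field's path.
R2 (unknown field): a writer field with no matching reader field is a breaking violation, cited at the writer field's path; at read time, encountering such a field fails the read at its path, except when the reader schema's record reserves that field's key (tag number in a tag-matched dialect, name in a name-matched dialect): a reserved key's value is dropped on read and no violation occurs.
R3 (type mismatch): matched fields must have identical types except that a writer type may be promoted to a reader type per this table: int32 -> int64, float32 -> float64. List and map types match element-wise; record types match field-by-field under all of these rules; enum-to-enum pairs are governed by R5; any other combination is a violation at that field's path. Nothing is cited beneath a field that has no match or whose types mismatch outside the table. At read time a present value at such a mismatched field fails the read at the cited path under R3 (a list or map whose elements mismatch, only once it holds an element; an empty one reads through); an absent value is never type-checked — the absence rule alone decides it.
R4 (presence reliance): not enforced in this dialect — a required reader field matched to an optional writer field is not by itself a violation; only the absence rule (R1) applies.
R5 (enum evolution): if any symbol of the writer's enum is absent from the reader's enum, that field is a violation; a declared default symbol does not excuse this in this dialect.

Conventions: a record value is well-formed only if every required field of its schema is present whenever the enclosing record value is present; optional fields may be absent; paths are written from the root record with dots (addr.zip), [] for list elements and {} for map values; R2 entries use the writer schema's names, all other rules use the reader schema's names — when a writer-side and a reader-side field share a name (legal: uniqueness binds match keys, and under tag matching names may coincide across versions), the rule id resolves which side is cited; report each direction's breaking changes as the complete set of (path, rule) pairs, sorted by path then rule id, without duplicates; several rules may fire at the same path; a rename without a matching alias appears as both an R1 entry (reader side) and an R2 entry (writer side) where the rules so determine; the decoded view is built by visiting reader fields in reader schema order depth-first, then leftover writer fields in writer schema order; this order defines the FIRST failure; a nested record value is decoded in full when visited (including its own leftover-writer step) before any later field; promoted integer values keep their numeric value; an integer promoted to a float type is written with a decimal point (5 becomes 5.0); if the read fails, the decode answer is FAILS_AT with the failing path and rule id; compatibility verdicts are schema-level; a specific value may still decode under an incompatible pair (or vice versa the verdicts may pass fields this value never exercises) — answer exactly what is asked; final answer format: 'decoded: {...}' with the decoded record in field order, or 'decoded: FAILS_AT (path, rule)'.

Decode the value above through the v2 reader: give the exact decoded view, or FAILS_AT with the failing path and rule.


decoded: {"avatar": null, "tier": "URGENT", "attrs": {"k2": "delta"}, "price": null, "factor": 3.75, "version": null, "blob": 0xC0DE, "archived": false}

the writer's type comes first in each Profile pair
migrating the Profile value to v2:
  avatar := null (absent, optional -> null)
  tier := "URGENT" (from writer channel)
  attrs := {"k2": "delta"}
  price := null (absent, optional -> null)
  factor := 3.75
  version := null (absent, optional -> null)
  blob := 0xC0DE (absent -> default)
  archived := false
  => decoded: {"avatar": null, "tier": "URGENT", "attrs": {"k2": "delta"}, "price": null, "factor": 3.75, "version": null, "blob": 0xC0DE, "archived": false}
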